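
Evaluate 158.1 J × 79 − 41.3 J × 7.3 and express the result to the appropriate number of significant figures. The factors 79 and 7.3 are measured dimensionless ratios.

158.1 × 79 = 12489.9 → 1.2 × 10^4 J (2 s.f., last digit at the 10^3 place).
41.3 × 7.3 = 301.49 → 3.0 × 10^2 J (2 s.f., last digit at the 10^1 place).
Difference: 12188.41 J; keep the coarser place, 10^3.
Result: 1.2 × 10^4 J.

1.2 × 10^4 J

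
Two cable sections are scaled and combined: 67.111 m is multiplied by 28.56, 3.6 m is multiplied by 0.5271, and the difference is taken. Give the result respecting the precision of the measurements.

1915 m

67.111 × 28.56 = 1916.69016 → 1917 m (4 s.f., last digit at the 10^0 place).
3.6 × 0.5271 = 1.89756 → 1.9 m (2 s.f., last digit at the 10^-1 place).
Difference: 1914.7926 m; keep the coarser place, 10^0.
Result: 1915 m.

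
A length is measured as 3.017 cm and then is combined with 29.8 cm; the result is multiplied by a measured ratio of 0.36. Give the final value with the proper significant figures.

3.017 cm + 29.8 cm = 32.817 cm; the sum is limited to 1 decimal place (3 s.f.).
Carrying full precision, 32.817 × 0.36 = 11.81412 cm; 0.36 has 2 s.f., so the result keeps min(3, 2) = 2 s.f.
Rounded to 2 significant figures: 12 cm.

12 cm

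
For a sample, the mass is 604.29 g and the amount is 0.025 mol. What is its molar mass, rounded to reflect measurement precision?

molar mass = 604.29 g ÷ 0.025 mol = 24171.6 g/mol.
604.29 has 5 significant figures; 0.025 has 2.
Division/multiplication keeps the fewest: 2 significant figures.
Rounded: 2.4 × 10⁴ g/mol.

2.4 × 10⁴ g/mol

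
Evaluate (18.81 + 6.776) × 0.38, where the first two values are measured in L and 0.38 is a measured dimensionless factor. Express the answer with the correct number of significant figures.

18.81 L + 6.776 L = 25.586 L; the sum is limited to 2 decimal places (4 s.f.).
Carrying full precision, 25.586 × 0.38 = 9.72268 L; 0.38 has 2 s.f., so the result keeps min(4, 2) = 2 s.f.
Rounded to 2 significant figures: 9.7 L.

9.7 L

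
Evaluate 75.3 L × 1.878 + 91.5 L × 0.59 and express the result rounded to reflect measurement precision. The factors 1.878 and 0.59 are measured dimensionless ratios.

195 L

75.3 × 1.878 = 141.4134 → 141 L (3 s.f., last digit at the 10^0 place).
91.5 × 0.59 = 53.985 → 54 L (2 s.f., last digit at the 10^0 place).
Sum: 195.3984 L; keep the coarser place, 10^0.
Result: 195 L.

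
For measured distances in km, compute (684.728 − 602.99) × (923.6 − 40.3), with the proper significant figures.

684.728 − 602.99 = 81.738, limited to 2 d.p. → 4 s.f.; 923.6 − 40.3 = 883.3, limited to 1 d.p. → 4 s.f.
Carrying full precision, 81.738 × 883.3 = 72199.1754; keep min(4, 4) = 4 s.f.
Rounded to 4 significant figures: 7.220 × 10^4 km².

7.220 × 10^4 km²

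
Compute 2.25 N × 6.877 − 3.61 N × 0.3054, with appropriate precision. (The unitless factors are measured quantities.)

14.4 N

2.25 × 6.877 = 15.47325 → 15.5 N (3 s.f., last digit at the 10^-1 place).
3.61 × 0.3054 = 1.102494 → 1.10 N (3 s.f., last digit at the 10^-2 place).
Difference: 14.370756 N; keep the coarser place, 10^-1.
Result: 14.4 N.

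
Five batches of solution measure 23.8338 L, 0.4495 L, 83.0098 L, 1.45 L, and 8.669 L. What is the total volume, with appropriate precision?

23.8338 L + 0.4495 L + 83.0098 L + 1.45 L + 8.669 L = 117.4121 L.
Addition/subtraction keeps the fewest decimal places: 23.8338 → 4 decimal places, 0.4495 → 4 decimal places, 83.0098 → 4 decimal places, 1.45 → 2 decimal places, 8.669 → 3 decimal places; limit is 2.
Rounded to 2 decimal places: 117.41 L.

117.41 L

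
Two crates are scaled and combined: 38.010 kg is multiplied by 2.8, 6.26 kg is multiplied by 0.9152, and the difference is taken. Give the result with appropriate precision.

1.0 × 10^2 kg

38.010 × 2.8 = 106.428 → 1.1 × 10^2 kg (2 s.f., last digit at the 10^1 place).
6.26 × 0.9152 = 5.729152 → 5.73 kg (3 s.f., last digit at the 10^-2 place).
Difference: 100.698848 kg; keep the coarser place, 10^1.
Result: 1.0 × 10^2 kg.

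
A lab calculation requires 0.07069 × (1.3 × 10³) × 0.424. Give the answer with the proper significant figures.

39

0.07069 × (1.3 × 10³) × 0.424 = 38.964328
Multiplication/division keeps the fewest significant figures: 0.07069 → 4 s.f., 1.3 × 10³ → 2 s.f., 0.424 → 3 s.f.; limit is 2.
Rounded to 2 significant figures: 39.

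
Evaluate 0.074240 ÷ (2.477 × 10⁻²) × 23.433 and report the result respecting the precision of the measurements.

0.074240 ÷ (2.477 × 10⁻²) × 23.433 = 70.2327783609…
Multiplication/division keeps the fewest significant figures: 0.074240 → 5 s.f., 2.477 × 10⁻² → 4 s.f., 23.433 → 5 s.f.; limit is 4.
Rounded to 4 significant figures: 70.23.

70.23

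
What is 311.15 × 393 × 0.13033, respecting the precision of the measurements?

311.15 × 393 × 0.13033 = 15937.0065435
Multiplication/division keeps the fewest significant figures: 311.15 → 5 s.f., 393 → 3 s.f., 0.13033 → 5 s.f.; limit is 3.
Rounded to 3 significant figures: 1.59 × 10⁴.

1.59 × 10⁴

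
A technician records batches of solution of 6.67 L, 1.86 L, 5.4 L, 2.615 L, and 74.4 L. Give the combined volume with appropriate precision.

6.67 L + 1.86 L + 5.4 L + 2.615 L + 74.4 L = 90.945 L.
Addition/subtraction keeps the fewest decimal places: 6.67 → 2 decimal places, 1.86 → 2 decimal places, 5.4 → 1 decimal place, 2.615 → 3 decimal places, 74.4 → 1 decimal place; limit is 1.
Rounded to 1 decimal place: 90.9 L.

90.9 L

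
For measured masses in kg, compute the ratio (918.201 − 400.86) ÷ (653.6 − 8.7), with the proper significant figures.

918.201 − 400.86 = 517.341, limited to 2 d.p. → 5 s.f.; 653.6 − 8.7 = 644.9, limited to 1 d.p. → 4 s.f.
Carrying full precision, 517.341 ÷ 644.9 = 0.802203442394…; keep min(5, 4) = 4 s.f.
Rounded to 4 significant figures: 0.8022.

0.8022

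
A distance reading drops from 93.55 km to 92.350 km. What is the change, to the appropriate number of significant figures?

93.55 km − 92.350 km = 1.200 km.
Addition/subtraction keeps the fewest decimal places: 93.55 → 2 decimal places, 92.350 → 3 decimal places; limit is 2.
Rounded to 2 decimal places: 1.20 km.

1.20 km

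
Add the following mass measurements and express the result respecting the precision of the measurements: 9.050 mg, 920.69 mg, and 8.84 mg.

938.58 mg

9.050 mg + 920.69 mg + 8.84 mg = 938.580 mg.
Addition/subtraction keeps the fewest decimal places: 9.050 → 3 decimal places, 920.69 → 2 decimal places, 8.84 → 2 decimal places; limit is 2.
Rounded to 2 decimal places: 938.58 mg.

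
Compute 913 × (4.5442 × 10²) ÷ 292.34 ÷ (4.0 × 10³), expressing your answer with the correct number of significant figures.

913 × (4.5442 × 10²) ÷ 292.34 ÷ (4.0 × 10³) = 0.354797034275…
Multiplication/division keeps the fewest significant figures: 913 → 3 s.f., 4.5442 × 10² → 5 s.f., 292.34 → 5 s.f., 4.0 × 10³ → 2 s.f.; limit is 2.
Rounded to 2 significant figures: 0.35.

0.35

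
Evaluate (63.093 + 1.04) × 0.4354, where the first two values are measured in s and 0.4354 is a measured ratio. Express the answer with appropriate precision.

63.093 s + 1.04 s = 64.133 s; the sum is limited to 2 decimal places (4 s.f.).
Carrying full precision, 64.133 × 0.4354 = 27.9235082 s; 0.4354 has 4 s.f., so the result keeps min(4, 4) = 4 s.f.
Rounded to 4 significant figures: 27.92 s.

27.92 s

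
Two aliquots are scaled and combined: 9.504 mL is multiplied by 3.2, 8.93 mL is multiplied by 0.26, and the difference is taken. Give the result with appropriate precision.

28 mL

9.504 × 3.2 = 30.4128 → 30. mL (2 s.f., last digit at the 10^0 place).
8.93 × 0.26 = 2.3218 → 2.3 mL (2 s.f., last digit at the 10^-1 place).
Difference: 28.091 mL; keep the coarser place, 10^0.
Result: 28 mL.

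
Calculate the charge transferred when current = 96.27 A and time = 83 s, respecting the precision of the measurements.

8.0 × 10³ C

charge transferred = 96.27 A × 83 s = 7990.41 C.
96.27 has 4 significant figures; 83 has 2.
Division/multiplication keeps the fewest: 2 significant figures.
Rounded: 8.0 × 10³ C.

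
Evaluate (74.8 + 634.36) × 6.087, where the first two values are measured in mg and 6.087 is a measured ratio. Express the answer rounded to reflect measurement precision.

4317 mg

74.8 mg + 634.36 mg = 709.16 mg; the sum is limited to 1 decimal place (4 s.f.).
Carrying full precision, 709.16 × 6.087 = 4316.65692 mg; 6.087 has 4 s.f., so the result keeps min(4, 4) = 4 s.f.
Rounded to 4 significant figures: 4317 mg.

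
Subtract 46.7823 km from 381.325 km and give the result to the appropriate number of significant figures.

381.325 km − 46.7823 km = 334.5427 km.
Addition/subtraction keeps the fewest decimal places: 381.325 → 3 decimal places, 46.7823 → 4 decimal places; limit is 3.
Rounded to 3 decimal places: 334.543 km.

334.543 km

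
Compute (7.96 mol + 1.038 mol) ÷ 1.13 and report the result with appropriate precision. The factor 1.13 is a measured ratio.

7.96 mol

7.96 mol + 1.038 mol = 8.998 mol; the sum is limited to 2 decimal places (3 s.f.).
Carrying full precision, 8.998 ÷ 1.13 = 7.96283185841… mol; 1.13 has 3 s.f., so the result keeps min(3, 3) = 3 s.f.
Rounded to 3 significant figures: 7.96 mol.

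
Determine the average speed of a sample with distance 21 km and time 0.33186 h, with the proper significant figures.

average speed = 21 km ÷ 0.33186 h = 63.2796962575… km/h.
21 has 2 significant figures; 0.33186 has 5.
Division/multiplication keeps the fewest: 2 significant figures.
Rounded: 63 km/h.

63 km/h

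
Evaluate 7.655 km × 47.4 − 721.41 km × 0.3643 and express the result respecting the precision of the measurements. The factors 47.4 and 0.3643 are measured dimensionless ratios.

100. km

7.655 × 47.4 = 362.847 → 363 km (3 s.f., last digit at the 10^0 place).
721.41 × 0.3643 = 262.809663 → 262.8 km (4 s.f., last digit at the 10^-1 place).
Difference: 100.037337 km; keep the coarser place, 10^0.
Result: 100. km.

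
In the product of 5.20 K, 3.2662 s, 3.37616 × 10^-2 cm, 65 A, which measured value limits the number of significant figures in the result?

65 A

5.20 K → 3 s.f.; 3.2662 s → 5 s.f.; 3.37616 × 10^-2 cm → 6 s.f.; 65 A → 2 s.f.
The fewest is 2 significant figures, from 65 A.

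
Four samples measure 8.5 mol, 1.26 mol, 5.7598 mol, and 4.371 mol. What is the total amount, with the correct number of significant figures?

8.5 mol + 1.26 mol + 5.7598 mol + 4.371 mol = 19.8908 mol.
Addition/subtraction keeps the fewest decimal places: 8.5 → 1 decimal place, 1.26 → 2 decimal places, 5.7598 → 4 decimal places, 4.371 → 3 decimal places; limit is 1.
Rounded to 1 decimal place: 19.9 mol.

19.9 mol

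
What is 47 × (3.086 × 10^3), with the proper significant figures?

47 × (3.086 × 10^3) = 145042
Multiplication/division keeps the fewest significant figures: 47 → 2 s.f., 3.086 × 10^3 → 4 s.f.; limit is 2.
Rounded to 2 significant figures: 1.5 × 10^5.

1.5 × 10^5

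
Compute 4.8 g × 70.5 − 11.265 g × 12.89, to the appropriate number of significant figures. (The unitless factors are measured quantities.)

1.9 × 10^2 g

4.8 × 70.5 = 338.4 → 3.4 × 10^2 g (2 s.f., last digit at the 10^1 place).
11.265 × 12.89 = 145.20585 → 145.2 g (4 s.f., last digit at the 10^-1 place).
Difference: 193.19415 g; keep the coarser place, 10^1.
Result: 1.9 × 10^2 g.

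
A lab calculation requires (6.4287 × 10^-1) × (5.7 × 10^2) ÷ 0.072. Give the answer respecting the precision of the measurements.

(6.4287 × 10^-1) × (5.7 × 10^2) ÷ 0.072 = 5089.3875
Multiplication/division keeps the fewest significant figures: 6.4287 × 10^-1 → 5 s.f., 5.7 × 10^2 → 2 s.f., 0.072 → 2 s.f.; limit is 2.
Rounded to 2 significant figures: 5.1 × 10^3.

5.1 × 10^3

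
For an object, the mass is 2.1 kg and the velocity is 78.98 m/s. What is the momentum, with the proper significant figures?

momentum = 2.1 kg × 78.98 m/s = 165.858 kg·m/s.
2.1 has 2 significant figures; 78.98 has 4.
Division/multiplication keeps the fewest: 2 significant figures.
Rounded: 1.7 × 10^2 kg·m/s.

1.7 × 10^2 kg·m/s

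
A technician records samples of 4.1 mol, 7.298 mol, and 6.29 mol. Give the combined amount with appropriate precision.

4.1 mol + 7.298 mol + 6.29 mol = 17.688 mol.
Addition/subtraction keeps the fewest decimal places: 4.1 → 1 decimal place, 7.298 → 3 decimal places, 6.29 → 2 decimal places; limit is 1.
Rounded to 1 decimal place: 17.7 mol.

17.7 mol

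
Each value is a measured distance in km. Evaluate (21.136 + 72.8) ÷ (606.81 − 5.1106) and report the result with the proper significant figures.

21.136 + 72.8 = 93.936, limited to 1 d.p. → 3 s.f.; 606.81 − 5.1106 = 601.6994, limited to 2 d.p. → 5 s.f.
Carrying full precision, 93.936 ÷ 601.6994 = 0.156117822288…; keep min(3, 5) = 3 s.f.
Rounded to 3 significant figures: 0.156.

0.156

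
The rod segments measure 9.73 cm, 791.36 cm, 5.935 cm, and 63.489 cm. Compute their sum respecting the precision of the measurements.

870.51 cm

9.73 cm + 791.36 cm + 5.935 cm + 63.489 cm = 870.514 cm.
Addition/subtraction keeps the fewest decimal places: 9.73 → 2 decimal places, 791.36 → 2 decimal places, 5.935 → 3 decimal places, 63.489 → 3 decimal places; limit is 2.
Rounded to 2 decimal places: 870.51 cm.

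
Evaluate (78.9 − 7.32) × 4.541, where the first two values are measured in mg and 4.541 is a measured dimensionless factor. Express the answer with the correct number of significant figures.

325 mg

78.9 mg − 7.32 mg = 71.58 mg; the difference is limited to 1 decimal place (3 s.f.).
Carrying full precision, 71.58 × 4.541 = 325.04478 mg; 4.541 has 4 s.f., so the result keeps min(3, 4) = 3 s.f.
Rounded to 3 significant figures: 325 mg.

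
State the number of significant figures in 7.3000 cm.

5

7.3000: trailing zeros after a decimal point are significant.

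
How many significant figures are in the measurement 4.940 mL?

4

4.940: trailing zeros after a decimal point are significant.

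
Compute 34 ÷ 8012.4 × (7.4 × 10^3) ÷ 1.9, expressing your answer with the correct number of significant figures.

34 ÷ 8012.4 × (7.4 × 10^3) ÷ 1.9 = 16.5270147062…
Multiplication/division keeps the fewest significant figures: 34 → 2 s.f., 8012.4 → 5 s.f., 7.4 × 10^3 → 2 s.f., 1.9 → 2 s.f.; limit is 2.
Rounded to 2 significant figures: 17.

17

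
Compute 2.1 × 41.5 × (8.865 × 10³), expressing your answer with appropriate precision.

7.7 × 10⁵

2.1 × 41.5 × (8.865 × 10³) = 772584.75
Multiplication/division keeps the fewest significant figures: 2.1 → 2 s.f., 41.5 → 3 s.f., 8.865 × 10³ → 4 s.f.; limit is 2.
Rounded to 2 significant figures: 7.7 × 10⁵.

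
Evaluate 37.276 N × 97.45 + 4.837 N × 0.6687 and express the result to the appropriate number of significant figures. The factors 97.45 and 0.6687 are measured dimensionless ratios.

37.276 × 97.45 = 3632.5462 → 3633 N (4 s.f., last digit at the 10^0 place).
4.837 × 0.6687 = 3.2345019 → 3.235 N (4 s.f., last digit at the 10^-3 place).
Sum: 3635.7807019 N; keep the coarser place, 10^0.
Result: 3636 N.

3636 N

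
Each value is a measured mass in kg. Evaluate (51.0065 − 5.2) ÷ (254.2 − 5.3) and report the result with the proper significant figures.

51.0065 − 5.2 = 45.8065, limited to 1 d.p. → 3 s.f.; 254.2 − 5.3 = 248.9, limited to 1 d.p. → 4 s.f.
Carrying full precision, 45.8065 ÷ 248.9 = 0.184035757332…; keep min(3, 4) = 3 s.f.
Rounded to 3 significant figures: 0.184.

0.184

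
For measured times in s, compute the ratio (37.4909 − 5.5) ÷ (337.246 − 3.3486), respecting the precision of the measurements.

37.4909 − 5.5 = 31.9909, limited to 1 d.p. → 3 s.f.; 337.246 − 3.3486 = 333.8974, limited to 3 d.p. → 6 s.f.
Carrying full precision, 31.9909 ÷ 333.8974 = 0.0958105693545…; keep min(3, 6) = 3 s.f.
Rounded to 3 significant figures: 0.0958.

0.0958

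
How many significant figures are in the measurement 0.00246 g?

3

0.00246: leading zeros are not significant.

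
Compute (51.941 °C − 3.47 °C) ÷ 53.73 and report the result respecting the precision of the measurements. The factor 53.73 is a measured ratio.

0.9021 °C

51.941 °C − 3.47 °C = 48.471 °C; the difference is limited to 2 decimal places (4 s.f.).
Carrying full precision, 48.471 ÷ 53.73 = 0.90212171971… °C; 53.73 has 4 s.f., so the result keeps min(4, 4) = 4 s.f.
Rounded to 4 significant figures: 0.9021 °C.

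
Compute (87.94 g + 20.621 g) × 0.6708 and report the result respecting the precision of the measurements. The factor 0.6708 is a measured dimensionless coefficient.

87.94 g + 20.621 g = 108.561 g; the sum is limited to 2 decimal places (5 s.f.).
Carrying full precision, 108.561 × 0.6708 = 72.8227188 g; 0.6708 has 4 s.f., so the result keeps min(5, 4) = 4 s.f.
Rounded to 4 significant figures: 72.82 g.

72.82 g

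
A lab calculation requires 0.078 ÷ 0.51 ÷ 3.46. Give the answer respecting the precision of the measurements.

0.078 ÷ 0.51 ÷ 3.46 = 0.0442026521591…
Multiplication/division keeps the fewest significant figures: 0.078 → 2 s.f., 0.51 → 2 s.f., 3.46 → 3 s.f.; limit is 2.
Rounded to 2 significant figures: 0.044.

0.044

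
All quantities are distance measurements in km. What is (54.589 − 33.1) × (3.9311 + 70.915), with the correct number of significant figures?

1.61 × 10³ km²

54.589 − 33.1 = 21.489, limited to 1 d.p. → 3 s.f.; 3.9311 + 70.915 = 74.8461, limited to 3 d.p. → 5 s.f.
Carrying full precision, 21.489 × 74.8461 = 1608.3678429; keep min(3, 5) = 3 s.f.
Rounded to 3 significant figures: 1.61 × 10³ km².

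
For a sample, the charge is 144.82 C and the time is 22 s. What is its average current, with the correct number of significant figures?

average current = 144.82 C ÷ 22 s = 6.58272727273… A.
144.82 has 5 significant figures; 22 has 2.
Division/multiplication keeps the fewest: 2 significant figures.
Rounded: 6.6 A.

6.6 A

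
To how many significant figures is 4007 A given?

4

4007: zeros between nonzero digits are significant.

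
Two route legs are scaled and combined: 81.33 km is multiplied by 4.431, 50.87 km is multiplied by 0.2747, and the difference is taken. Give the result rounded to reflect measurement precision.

346.4 km

81.33 × 4.431 = 360.37323 → 3.604 × 10^2 km (4 s.f., last digit at the 10^-1 place).
50.87 × 0.2747 = 13.973989 → 13.97 km (4 s.f., last digit at the 10^-2 place).
Difference: 346.399241 km; keep the coarser place, 10^-1.
Result: 346.4 km.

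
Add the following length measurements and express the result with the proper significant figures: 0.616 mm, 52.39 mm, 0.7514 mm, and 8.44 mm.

62.20 mm

0.616 mm + 52.39 mm + 0.7514 mm + 8.44 mm = 62.1974 mm.
Addition/subtraction keeps the fewest decimal places: 0.616 → 3 decimal places, 52.39 → 2 decimal places, 0.7514 → 4 decimal places, 8.44 → 2 decimal places; limit is 2.
Rounded to 2 decimal places: 62.20 mm.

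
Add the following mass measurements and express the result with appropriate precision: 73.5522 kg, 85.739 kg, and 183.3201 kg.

342.611 kg

73.5522 kg + 85.739 kg + 183.3201 kg = 342.6113 kg.
Addition/subtraction keeps the fewest decimal places: 73.5522 → 4 decimal places, 85.739 → 3 decimal places, 183.3201 → 4 decimal places; limit is 3.
Rounded to 3 decimal places: 342.611 kg.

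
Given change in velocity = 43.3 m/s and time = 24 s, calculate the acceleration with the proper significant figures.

acceleration = 43.3 m/s ÷ 24 s = 1.80416666667… m/s².
43.3 has 3 significant figures; 24 has 2.
Division/multiplication keeps the fewest: 2 significant figures.
Rounded: 1.8 m/s².

1.8 m/s²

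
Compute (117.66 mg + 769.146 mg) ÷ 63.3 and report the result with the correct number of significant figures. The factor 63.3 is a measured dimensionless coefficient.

14.0 mg

117.66 mg + 769.146 mg = 886.806 mg; the sum is limited to 2 decimal places (5 s.f.).
Carrying full precision, 886.806 ÷ 63.3 = 14.0095734597… mg; 63.3 has 3 s.f., so the result keeps min(5, 3) = 3 s.f.
Rounded to 3 significant figures: 14.0 mg.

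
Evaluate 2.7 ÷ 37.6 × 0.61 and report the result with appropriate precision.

0.044

2.7 ÷ 37.6 × 0.61 = 0.0438031914894…
Multiplication/division keeps the fewest significant figures: 2.7 → 2 s.f., 37.6 → 3 s.f., 0.61 → 2 s.f.; limit is 2.
Rounded to 2 significant figures: 0.044.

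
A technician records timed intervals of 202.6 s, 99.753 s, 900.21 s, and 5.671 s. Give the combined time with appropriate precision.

202.6 s + 99.753 s + 900.21 s + 5.671 s = 1208.234 s.
Addition/subtraction keeps the fewest decimal places: 202.6 → 1 decimal place, 99.753 → 3 decimal places, 900.21 → 2 decimal places, 5.671 → 3 decimal places; limit is 1.
Rounded to 1 decimal place: 1208.2 s.

1208.2 s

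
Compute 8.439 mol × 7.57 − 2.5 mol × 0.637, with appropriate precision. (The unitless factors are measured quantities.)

62.3 mol

8.439 × 7.57 = 63.88323 → 63.9 mol (3 s.f., last digit at the 10^-1 place).
2.5 × 0.637 = 1.5925 → 1.6 mol (2 s.f., last digit at the 10^-1 place).
Difference: 62.29073 mol; keep the coarser place, 10^-1.
Result: 62.3 mol.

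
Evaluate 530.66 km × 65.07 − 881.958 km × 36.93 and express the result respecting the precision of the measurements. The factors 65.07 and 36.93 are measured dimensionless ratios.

530.66 × 65.07 = 34530.0462 → 3.453 × 10⁴ km (4 s.f., last digit at the 10^1 place).
881.958 × 36.93 = 32570.70894 → 3.257 × 10⁴ km (4 s.f., last digit at the 10^1 place).
Difference: 1959.33726 km; keep the coarser place, 10^1.
Result: 1.96 × 10³ km.

1.96 × 10³ km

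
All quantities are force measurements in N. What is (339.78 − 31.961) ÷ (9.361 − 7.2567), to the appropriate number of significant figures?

146.3

339.78 − 31.961 = 307.819, limited to 2 d.p. → 5 s.f.; 9.361 − 7.2567 = 2.1043, limited to 3 d.p. → 4 s.f.
Carrying full precision, 307.819 ÷ 2.1043 = 146.280948534…; keep min(5, 4) = 4 s.f.
Rounded to 4 significant figures: 146.3.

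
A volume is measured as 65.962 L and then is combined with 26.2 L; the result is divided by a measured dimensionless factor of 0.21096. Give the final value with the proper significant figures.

65.962 L + 26.2 L = 92.162 L; the sum is limited to 1 decimal place (3 s.f.).
Carrying full precision, 92.162 ÷ 0.21096 = 436.86954873… L; 0.21096 has 5 s.f., so the result keeps min(3, 5) = 3 s.f.
Rounded to 3 significant figures: 437 L.

437 L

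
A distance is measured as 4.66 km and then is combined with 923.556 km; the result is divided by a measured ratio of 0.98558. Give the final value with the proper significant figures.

941.80 km

4.66 km + 923.556 km = 928.216 km; the sum is limited to 2 decimal places (5 s.f.).
Carrying full precision, 928.216 ÷ 0.98558 = 941.796708537… km; 0.98558 has 5 s.f., so the result keeps min(5, 5) = 5 s.f.
Rounded to 5 significant figures: 941.80 km.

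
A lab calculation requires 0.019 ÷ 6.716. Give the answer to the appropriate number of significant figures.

0.0028

0.019 ÷ 6.716 = 0.00282906491959…
Multiplication/division keeps the fewest significant figures: 0.019 → 2 s.f., 6.716 → 4 s.f.; limit is 2.
Rounded to 2 significant figures: 0.0028.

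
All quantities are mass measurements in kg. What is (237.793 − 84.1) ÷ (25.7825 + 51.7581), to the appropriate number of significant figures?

237.793 − 84.1 = 153.693, limited to 1 d.p. → 4 s.f.; 25.7825 + 51.7581 = 77.5406, limited to 4 d.p. → 6 s.f.
Carrying full precision, 153.693 ÷ 77.5406 = 1.98209712073…; keep min(4, 6) = 4 s.f.
Rounded to 4 significant figures: 1.982.

1.982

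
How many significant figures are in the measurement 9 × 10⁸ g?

9 × 10⁸: in scientific notation every digit of the coefficient is significant.

1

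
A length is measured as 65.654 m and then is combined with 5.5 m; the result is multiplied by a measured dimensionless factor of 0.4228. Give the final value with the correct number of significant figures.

65.654 m + 5.5 m = 71.154 m; the sum is limited to 1 decimal place (3 s.f.).
Carrying full precision, 71.154 × 0.4228 = 30.0839112 m; 0.4228 has 4 s.f., so the result keeps min(3, 4) = 3 s.f.
Rounded to 3 significant figures: 30.1 m.

30.1 m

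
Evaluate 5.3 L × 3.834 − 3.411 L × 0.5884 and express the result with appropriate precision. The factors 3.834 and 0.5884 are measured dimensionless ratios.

5.3 × 3.834 = 20.3202 → 20. L (2 s.f., last digit at the 10^0 place).
3.411 × 0.5884 = 2.0070324 → 2.007 L (4 s.f., last digit at the 10^-3 place).
Difference: 18.3131676 L; keep the coarser place, 10^0.
Result: 18 L.

18 L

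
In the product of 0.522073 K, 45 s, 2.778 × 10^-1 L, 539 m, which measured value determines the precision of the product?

0.522073 K → 6 s.f.; 45 s → 2 s.f.; 2.778 × 10^-1 L → 4 s.f.; 539 m → 3 s.f.
The fewest is 2 significant figures, from 45 s.

45 s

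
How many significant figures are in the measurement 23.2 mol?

3

23.2: every digit is nonzero and significant.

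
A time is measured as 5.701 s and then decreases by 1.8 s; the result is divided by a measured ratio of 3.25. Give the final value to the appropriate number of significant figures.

1.2 s

5.701 s − 1.8 s = 3.901 s; the difference is limited to 1 decimal place (2 s.f.).
Carrying full precision, 3.901 ÷ 3.25 = 1.20030769231… s; 3.25 has 3 s.f., so the result keeps min(2, 3) = 2 s.f.
Rounded to 2 significant figures: 1.2 s.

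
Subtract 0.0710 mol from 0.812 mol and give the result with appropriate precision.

0.812 mol − 0.0710 mol = 0.7410 mol.
Addition/subtraction keeps the fewest decimal places: 0.812 → 3 decimal places, 0.0710 → 4 decimal places; limit is 3.
Rounded to 3 decimal places: 0.741 mol.

0.741 mol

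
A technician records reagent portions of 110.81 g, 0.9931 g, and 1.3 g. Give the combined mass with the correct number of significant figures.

113.1 g

110.81 g + 0.9931 g + 1.3 g = 113.1031 g.
Addition/subtraction keeps the fewest decimal places: 110.81 → 2 decimal places, 0.9931 → 4 decimal places, 1.3 → 1 decimal place; limit is 1.
Rounded to 1 decimal place: 113.1 g.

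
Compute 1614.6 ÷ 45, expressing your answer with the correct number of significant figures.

1614.6 ÷ 45 = 35.88
Multiplication/division keeps the fewest significant figures: 1614.6 → 5 s.f., 45 → 2 s.f.; limit is 2.
Rounded to 2 significant figures: 36.

36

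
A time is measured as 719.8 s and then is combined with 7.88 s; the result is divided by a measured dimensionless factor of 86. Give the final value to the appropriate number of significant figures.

8.5 s

719.8 s + 7.88 s = 727.68 s; the sum is limited to 1 decimal place (4 s.f.).
Carrying full precision, 727.68 ÷ 86 = 8.46139534884… s; 86 has 2 s.f., so the result keeps min(4, 2) = 2 s.f.
Rounded to 2 significant figures: 8.5 s.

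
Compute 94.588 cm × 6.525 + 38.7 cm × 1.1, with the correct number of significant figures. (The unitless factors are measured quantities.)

94.588 × 6.525 = 617.1867 → 617.2 cm (4 s.f., last digit at the 10^-1 place).
38.7 × 1.1 = 42.57 → 43 cm (2 s.f., last digit at the 10^0 place).
Sum: 659.7567 cm; keep the coarser place, 10^0.
Result: 6.60 × 10² cm.

6.60 × 10² cm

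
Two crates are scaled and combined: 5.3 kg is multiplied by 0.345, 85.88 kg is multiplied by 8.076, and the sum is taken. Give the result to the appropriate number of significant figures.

5.3 × 0.345 = 1.8285 → 1.8 kg (2 s.f., last digit at the 10^-1 place).
85.88 × 8.076 = 693.56688 → 6.936 × 10² kg (4 s.f., last digit at the 10^-1 place).
Sum: 695.39538 kg; keep the coarser place, 10^-1.
Result: 695.4 kg.

695.4 kg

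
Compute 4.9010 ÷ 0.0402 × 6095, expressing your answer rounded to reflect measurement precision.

7.43 × 10⁵

4.9010 ÷ 0.0402 × 6095 = 743074.502488…
Multiplication/division keeps the fewest significant figures: 4.9010 → 5 s.f., 0.0402 → 3 s.f., 6095 → 4 s.f.; limit is 3.
Rounded to 3 significant figures: 7.43 × 10⁵.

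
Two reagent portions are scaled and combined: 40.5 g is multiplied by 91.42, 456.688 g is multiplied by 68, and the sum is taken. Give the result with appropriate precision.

3.5 × 10⁴ g

40.5 × 91.42 = 3702.51 → 3.70 × 10³ g (3 s.f., last digit at the 10^1 place).
456.688 × 68 = 31054.784 → 3.1 × 10⁴ g (2 s.f., last digit at the 10^3 place).
Sum: 34757.294 g; keep the coarser place, 10^3.
Result: 3.5 × 10⁴ g.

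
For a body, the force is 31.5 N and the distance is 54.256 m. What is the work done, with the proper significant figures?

work done = 31.5 N × 54.256 m = 1709.064 J.
31.5 has 3 significant figures; 54.256 has 5.
Division/multiplication keeps the fewest: 3 significant figures.
Rounded: 1.71 × 10^3 J.

1.71 × 10^3 J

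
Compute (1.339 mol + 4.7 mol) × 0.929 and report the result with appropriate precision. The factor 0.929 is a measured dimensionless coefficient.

5.6 mol

1.339 mol + 4.7 mol = 6.039 mol; the sum is limited to 1 decimal place (2 s.f.).
Carrying full precision, 6.039 × 0.929 = 5.610231 mol; 0.929 has 3 s.f., so the result keeps min(2, 3) = 2 s.f.
Rounded to 2 significant figures: 5.6 mol.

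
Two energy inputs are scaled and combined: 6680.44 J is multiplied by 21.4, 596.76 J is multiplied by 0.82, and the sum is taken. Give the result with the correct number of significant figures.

6680.44 × 21.4 = 142961.416 → 1.43 × 10^5 J (3 s.f., last digit at the 10^3 place).
596.76 × 0.82 = 489.3432 → 4.9 × 10^2 J (2 s.f., last digit at the 10^1 place).
Sum: 143450.7592 J; keep the coarser place, 10^3.
Result: 1.43 × 10^5 J.

1.43 × 10^5 J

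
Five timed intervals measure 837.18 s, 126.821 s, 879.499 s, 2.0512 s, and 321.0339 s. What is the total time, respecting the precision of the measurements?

2166.59 s

837.18 s + 126.821 s + 879.499 s + 2.0512 s + 321.0339 s = 2166.5851 s.
Addition/subtraction keeps the fewest decimal places: 837.18 → 2 decimal places, 126.821 → 3 decimal places, 879.499 → 3 decimal places, 2.0512 → 4 decimal places, 321.0339 → 4 decimal places; limit is 2.
Rounded to 2 decimal places: 2166.59 s.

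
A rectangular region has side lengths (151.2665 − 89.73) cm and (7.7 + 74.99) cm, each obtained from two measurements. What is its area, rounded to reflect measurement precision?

151.2665 − 89.73 = 61.5365, limited to 2 d.p. → 4 s.f.; 7.7 + 74.99 = 82.69, limited to 1 d.p. → 3 s.f.
Carrying full precision, 61.5365 × 82.69 = 5088.453185; keep min(4, 3) = 3 s.f.
Rounded to 3 significant figures: 5.09 × 10^3 cm².

5.09 × 10^3 cm²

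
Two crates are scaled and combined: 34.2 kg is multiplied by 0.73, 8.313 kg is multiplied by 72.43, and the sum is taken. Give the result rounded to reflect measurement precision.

34.2 × 0.73 = 24.966 → 25 kg (2 s.f., last digit at the 10^0 place).
8.313 × 72.43 = 602.11059 → 602.1 kg (4 s.f., last digit at the 10^-1 place).
Sum: 627.07659 kg; keep the coarser place, 10^0.
Result: 6.27 × 10² kg.

6.27 × 10² kg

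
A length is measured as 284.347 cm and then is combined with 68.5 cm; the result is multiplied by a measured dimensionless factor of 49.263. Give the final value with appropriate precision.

284.347 cm + 68.5 cm = 352.847 cm; the sum is limited to 1 decimal place (4 s.f.).
Carrying full precision, 352.847 × 49.263 = 17382.301761 cm; 49.263 has 5 s.f., so the result keeps min(4, 5) = 4 s.f.
Rounded to 4 significant figures: 1.738 × 10⁴ cm.

1.738 × 10⁴ cm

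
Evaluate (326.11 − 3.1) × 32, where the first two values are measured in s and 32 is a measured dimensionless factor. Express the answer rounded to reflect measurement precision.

1.0 × 10⁴ s

326.11 s − 3.1 s = 323.01 s; the difference is limited to 1 decimal place (4 s.f.).
Carrying full precision, 323.01 × 32 = 10336.32 s; 32 has 2 s.f., so the result keeps min(4, 2) = 2 s.f.
Rounded to 2 significant figures: 1.0 × 10⁴ s.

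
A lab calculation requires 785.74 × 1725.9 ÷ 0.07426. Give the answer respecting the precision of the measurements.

785.74 × 1725.9 ÷ 0.07426 = 18261630.2989…
Multiplication/division keeps the fewest significant figures: 785.74 → 5 s.f., 1725.9 → 5 s.f., 0.07426 → 4 s.f.; limit is 4.
Rounded to 4 significant figures: 1.826 × 10^7.

1.826 × 10^7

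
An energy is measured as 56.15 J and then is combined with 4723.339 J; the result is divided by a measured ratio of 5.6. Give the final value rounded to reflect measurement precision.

56.15 J + 4723.339 J = 4779.489 J; the sum is limited to 2 decimal places (6 s.f.).
Carrying full precision, 4779.489 ÷ 5.6 = 853.480178571… J; 5.6 has 2 s.f., so the result keeps min(6, 2) = 2 s.f.
Rounded to 2 significant figures: 8.5 × 10² J.

8.5 × 10² J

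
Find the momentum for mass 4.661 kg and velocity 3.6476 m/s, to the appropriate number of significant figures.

17.00 kg·m/s

momentum = 4.661 kg × 3.6476 m/s = 17.0014636 kg·m/s.
4.661 has 4 significant figures; 3.6476 has 5.
Division/multiplication keeps the fewest: 4 significant figures.
Rounded: 17.00 kg·m/s.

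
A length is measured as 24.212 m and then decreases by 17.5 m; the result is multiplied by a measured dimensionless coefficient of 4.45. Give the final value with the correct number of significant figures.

30. m

24.212 m − 17.5 m = 6.712 m; the difference is limited to 1 decimal place (2 s.f.).
Carrying full precision, 6.712 × 4.45 = 29.8684 m; 4.45 has 3 s.f., so the result keeps min(2, 3) = 2 s.f.
Rounded to 2 significant figures: 30. m.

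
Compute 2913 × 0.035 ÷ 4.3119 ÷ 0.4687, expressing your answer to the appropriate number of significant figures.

5.0 × 10¹

2913 × 0.035 ÷ 4.3119 ÷ 0.4687 = 50.4481093953…
Multiplication/division keeps the fewest significant figures: 2913 → 4 s.f., 0.035 → 2 s.f., 4.3119 → 5 s.f., 0.4687 → 4 s.f.; limit is 2.
Rounded to 2 significant figures: 5.0 × 10¹.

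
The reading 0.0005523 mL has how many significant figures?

4

0.0005523: leading zeros are not significant.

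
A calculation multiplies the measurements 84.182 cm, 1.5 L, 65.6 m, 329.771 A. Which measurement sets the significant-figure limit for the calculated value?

84.182 cm → 5 s.f.; 1.5 L → 2 s.f.; 65.6 m → 3 s.f.; 329.771 A → 6 s.f.
The fewest is 2 significant figures, from 1.5 L.

1.5 L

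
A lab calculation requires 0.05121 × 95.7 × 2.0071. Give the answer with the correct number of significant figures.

0.05121 × 95.7 × 2.0071 = 9.8363896587
Multiplication/division keeps the fewest significant figures: 0.05121 → 4 s.f., 95.7 → 3 s.f., 2.0071 → 5 s.f.; limit is 3.
Rounded to 3 significant figures: 9.84.

9.84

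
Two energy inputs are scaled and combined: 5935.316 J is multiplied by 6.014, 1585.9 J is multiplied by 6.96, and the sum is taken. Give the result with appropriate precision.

5935.316 × 6.014 = 35694.990424 → 3.569 × 10⁴ J (4 s.f., last digit at the 10^1 place).
1585.9 × 6.96 = 11037.864 → 1.10 × 10⁴ J (3 s.f., last digit at the 10^2 place).
Sum: 46732.854424 J; keep the coarser place, 10^2.
Result: 4.67 × 10⁴ J.

4.67 × 10⁴ J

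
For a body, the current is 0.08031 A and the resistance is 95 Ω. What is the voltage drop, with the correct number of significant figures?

voltage drop = 0.08031 A × 95 Ω = 7.62945 V.
0.08031 has 4 significant figures; 95 has 2.
Division/multiplication keeps the fewest: 2 significant figures.
Rounded: 7.6 V.

7.6 V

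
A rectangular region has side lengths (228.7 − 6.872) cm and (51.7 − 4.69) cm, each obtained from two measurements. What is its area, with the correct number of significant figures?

228.7 − 6.872 = 221.828, limited to 1 d.p. → 4 s.f.; 51.7 − 4.69 = 47.01, limited to 1 d.p. → 3 s.f.
Carrying full precision, 221.828 × 47.01 = 10428.13428; keep min(4, 3) = 3 s.f.
Rounded to 3 significant figures: 1.04 × 10^4 cm².

1.04 × 10^4 cm²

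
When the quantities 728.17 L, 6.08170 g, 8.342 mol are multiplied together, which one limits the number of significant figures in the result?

8.342 mol

728.17 L → 5 s.f.; 6.08170 g → 6 s.f.; 8.342 mol → 4 s.f.
The fewest is 4 significant figures, from 8.342 mol.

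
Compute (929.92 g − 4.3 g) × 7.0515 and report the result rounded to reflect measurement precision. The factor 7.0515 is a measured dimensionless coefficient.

929.92 g − 4.3 g = 925.62 g; the difference is limited to 1 decimal place (4 s.f.).
Carrying full precision, 925.62 × 7.0515 = 6527.00943 g; 7.0515 has 5 s.f., so the result keeps min(4, 5) = 4 s.f.
Rounded to 4 significant figures: 6527 g.

6527 g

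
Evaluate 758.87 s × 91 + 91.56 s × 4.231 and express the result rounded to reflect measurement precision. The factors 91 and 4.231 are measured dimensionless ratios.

6.9 × 10⁴ s

758.87 × 91 = 69057.17 → 6.9 × 10⁴ s (2 s.f., last digit at the 10^3 place).
91.56 × 4.231 = 387.39036 → 387.4 s (4 s.f., last digit at the 10^-1 place).
Sum: 69444.56036 s; keep the coarser place, 10^3.
Result: 6.9 × 10⁴ s.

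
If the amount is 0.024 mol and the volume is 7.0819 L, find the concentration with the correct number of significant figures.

0.0034 mol/L

concentration = 0.024 mol ÷ 7.0819 L = 0.00338892105226… mol/L.
0.024 has 2 significant figures; 7.0819 has 5.
Division/multiplication keeps the fewest: 2 significant figures.
Rounded: 0.0034 mol/L.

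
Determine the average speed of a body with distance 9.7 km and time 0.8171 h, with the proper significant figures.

12 km/h

average speed = 9.7 km ÷ 0.8171 h = 11.8712519887… km/h.
9.7 has 2 significant figures; 0.8171 has 4.
Division/multiplication keeps the fewest: 2 significant figures.
Rounded: 12 km/h.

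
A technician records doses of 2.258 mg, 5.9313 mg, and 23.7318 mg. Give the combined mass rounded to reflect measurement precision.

2.258 mg + 5.9313 mg + 23.7318 mg = 31.9211 mg.
Addition/subtraction keeps the fewest decimal places: 2.258 → 3 decimal places, 5.9313 → 4 decimal places, 23.7318 → 4 decimal places; limit is 3.
Rounded to 3 decimal places: 31.921 mg.

31.921 mg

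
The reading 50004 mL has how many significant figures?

50004: zeros between nonzero digits are significant.

5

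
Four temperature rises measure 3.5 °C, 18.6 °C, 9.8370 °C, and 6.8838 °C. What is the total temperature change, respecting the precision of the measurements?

3.5 °C + 18.6 °C + 9.8370 °C + 6.8838 °C = 38.8208 °C.
Addition/subtraction keeps the fewest decimal places: 3.5 → 1 decimal place, 18.6 → 1 decimal place, 9.8370 → 4 decimal places, 6.8838 → 4 decimal places; limit is 1.
Rounded to 1 decimal place: 38.8 °C.

38.8 °C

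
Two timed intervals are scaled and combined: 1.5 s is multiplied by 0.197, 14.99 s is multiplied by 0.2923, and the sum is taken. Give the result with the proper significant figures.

4.68 s

1.5 × 0.197 = 0.2955 → 0.30 s (2 s.f., last digit at the 10^-2 place).
14.99 × 0.2923 = 4.381577 → 4.382 s (4 s.f., last digit at the 10^-3 place).
Sum: 4.677077 s; keep the coarser place, 10^-2.
Result: 4.68 s.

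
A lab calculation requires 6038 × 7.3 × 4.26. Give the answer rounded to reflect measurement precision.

1.9 × 10^5

6038 × 7.3 × 4.26 = 187769.724
Multiplication/division keeps the fewest significant figures: 6038 → 4 s.f., 7.3 → 2 s.f., 4.26 → 3 s.f.; limit is 2.
Rounded to 2 significant figures: 1.9 × 10^5.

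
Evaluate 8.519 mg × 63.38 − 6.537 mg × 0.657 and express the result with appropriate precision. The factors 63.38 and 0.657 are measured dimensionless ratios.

8.519 × 63.38 = 539.93422 → 539.9 mg (4 s.f., last digit at the 10^-1 place).
6.537 × 0.657 = 4.294809 → 4.29 mg (3 s.f., last digit at the 10^-2 place).
Difference: 535.639411 mg; keep the coarser place, 10^-1.
Result: 535.6 mg.

535.6 mg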